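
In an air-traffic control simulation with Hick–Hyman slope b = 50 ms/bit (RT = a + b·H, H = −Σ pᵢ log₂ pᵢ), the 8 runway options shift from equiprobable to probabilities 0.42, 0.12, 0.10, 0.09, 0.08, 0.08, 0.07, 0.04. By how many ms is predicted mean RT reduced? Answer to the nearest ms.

Equiprobable entropy H₀ = log₂ 8 = 3.0000 bits.
Skewed entropy H = −Σ pᵢ log₂ pᵢ = 2.5749 bits.
ΔRT = b·(H₀ − H) = 50 × 0.4251 = 21.26 ms.

21 ms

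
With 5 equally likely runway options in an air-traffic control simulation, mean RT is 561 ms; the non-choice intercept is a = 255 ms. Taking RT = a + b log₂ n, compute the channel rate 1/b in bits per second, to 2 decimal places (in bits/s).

Choice component = 561 − 255 = 306 ms over log₂(5) = 2.3219 bits.
b = 306 / 2.3219 = 131.787 ms/bit, so 1/b = 7.588 bits/s.

7.59 bits/s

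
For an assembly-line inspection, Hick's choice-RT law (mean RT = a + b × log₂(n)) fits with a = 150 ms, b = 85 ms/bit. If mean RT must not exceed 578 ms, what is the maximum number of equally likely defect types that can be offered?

Set 150 + 85·log₂ n ≤ 578 → log₂ n ≤ (578 − 150)/85 = 5.0353.
So n ≤ 2^5.0353 = 32.793; the largest integer n is 32.

32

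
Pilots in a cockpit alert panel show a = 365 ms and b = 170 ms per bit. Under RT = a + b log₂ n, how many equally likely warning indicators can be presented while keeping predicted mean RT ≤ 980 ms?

170·log₂ n ≤ 980 − 365 = 615, giving log₂ n ≤ 3.6176 and n ≤ 12.275. The largest whole number is 12.

12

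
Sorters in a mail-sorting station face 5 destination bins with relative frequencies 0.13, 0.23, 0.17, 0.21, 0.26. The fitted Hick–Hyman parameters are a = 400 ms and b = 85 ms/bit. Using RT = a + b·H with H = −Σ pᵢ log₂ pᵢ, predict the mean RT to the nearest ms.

594 ms

Entropy contributions −pᵢ log₂ pᵢ: 0.3826, 0.4877, 0.4346, 0.4728, 0.5053; sum H = 2.2830 bits.
RT = a + bH = 400 + 85·2.2830 = 594.06 ms.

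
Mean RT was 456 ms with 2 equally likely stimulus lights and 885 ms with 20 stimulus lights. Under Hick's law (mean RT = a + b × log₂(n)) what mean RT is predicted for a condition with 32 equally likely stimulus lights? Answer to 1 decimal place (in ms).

Solve the two-equation system in a and b:
  b = (885 − 456) / (log₂ 20 − log₂ 2) = 429 / (4.3219 − 1) = 129.142 ms/bit
  a = 456 − 129.142 × 1 = 326.858 ms
Then RT(32) = 326.858 + 129.142 × log₂ 32 = 326.858 + 129.142 × 5 ≈ 972.567 ms.

972.6 ms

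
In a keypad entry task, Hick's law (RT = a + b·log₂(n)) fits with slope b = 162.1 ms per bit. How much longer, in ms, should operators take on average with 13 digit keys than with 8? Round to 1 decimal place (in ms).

113.5 ms

Only the slope matters, since a is common to both: ΔRT = b·log₂(n₂/n₁).
log₂(13) − log₂(8) = 3.7004 − 3 = 0.7004.
ΔRT = 162.1 × 0.7004 = 113.541 ms.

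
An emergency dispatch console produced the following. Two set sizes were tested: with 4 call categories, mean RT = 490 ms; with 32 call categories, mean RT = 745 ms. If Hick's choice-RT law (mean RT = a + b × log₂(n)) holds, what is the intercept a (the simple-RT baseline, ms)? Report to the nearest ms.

The slope on a log₂ axis is (745 − 490) / (5 − 2) = 85 ms/bit.
a = RT₁ − b·log₂ n₁ = 490 − 85 × 2 = 320.000 ms.

320 ms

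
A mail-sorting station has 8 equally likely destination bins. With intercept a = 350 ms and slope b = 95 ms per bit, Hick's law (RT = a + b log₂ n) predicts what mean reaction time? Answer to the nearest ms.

635 ms

log₂(8) = 3 bits, so RT = 350 + 95 × 3 ≈ 635.000 ms.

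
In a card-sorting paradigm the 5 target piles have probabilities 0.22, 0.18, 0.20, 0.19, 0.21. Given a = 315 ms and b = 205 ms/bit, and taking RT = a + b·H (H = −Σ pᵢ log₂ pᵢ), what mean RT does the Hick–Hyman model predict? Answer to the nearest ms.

790 ms

Entropy contributions −pᵢ log₂ pᵢ: 0.4806, 0.4453, 0.4644, 0.4552, 0.4728; sum H = 2.3183 bits.
RT = a + bH = 315 + 205·2.3183 = 790.25 ms.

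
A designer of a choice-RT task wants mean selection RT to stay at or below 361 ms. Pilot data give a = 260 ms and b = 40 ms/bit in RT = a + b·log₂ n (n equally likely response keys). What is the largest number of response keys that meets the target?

5

Information budget: (361 − 260)/40 = 2.5250 bits, so n ≤ 2^2.5250 = 5.756 → at most 5.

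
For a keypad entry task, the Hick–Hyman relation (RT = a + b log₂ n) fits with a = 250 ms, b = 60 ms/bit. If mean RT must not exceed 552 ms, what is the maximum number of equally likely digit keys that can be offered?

Set 250 + 60·log₂ n ≤ 552 → log₂ n ≤ (552 − 250)/60 = 5.0333.
So n ≤ 2^5.0333 = 32.748; the largest integer n is 32.

32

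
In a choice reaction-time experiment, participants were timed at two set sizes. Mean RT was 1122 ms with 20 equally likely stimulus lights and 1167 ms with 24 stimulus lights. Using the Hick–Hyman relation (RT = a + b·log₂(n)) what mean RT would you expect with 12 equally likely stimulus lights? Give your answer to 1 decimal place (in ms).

With log₂ n on the abscissa the relation is linear; from the two conditions:
  b = (1167 − 1122) / (log₂ 24 − log₂ 20) = 45 / (4.5850 − 4.3219) = 171.080 ms/bit
  a = 1122 − 171.080 × 4.3219 = 382.603 ms
Then RT(12) = 382.603 + 171.080 × log₂ 12 = 382.603 + 171.080 × 3.5850 ≈ 995.920 ms.

995.9 ms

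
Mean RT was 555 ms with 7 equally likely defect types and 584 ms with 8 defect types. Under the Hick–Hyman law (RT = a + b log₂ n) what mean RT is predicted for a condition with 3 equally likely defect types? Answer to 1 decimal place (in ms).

371.0 ms

With log₂ n on the abscissa the relation is linear; from the two conditions:
  b = (584 − 555) / (log₂ 8 − log₂ 7) = 29 / (3 − 2.8074) = 150.536 ms/bit
  a = 555 − 150.536 × 2.8074 = 132.392 ms
Then RT(3) = 132.392 + 150.536 × log₂ 3 = 132.392 + 150.536 × 1.5850 ≈ 370.986 ms.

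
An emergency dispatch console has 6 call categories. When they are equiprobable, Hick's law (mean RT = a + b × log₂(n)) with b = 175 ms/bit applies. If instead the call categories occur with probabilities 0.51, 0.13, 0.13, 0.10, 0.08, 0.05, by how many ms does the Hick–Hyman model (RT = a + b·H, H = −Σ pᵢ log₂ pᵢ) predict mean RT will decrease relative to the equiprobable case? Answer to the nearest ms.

Equiprobable entropy H₀ = log₂ 6 = 2.5850 bits.
Skewed entropy H = −Σ pᵢ log₂ pᵢ = 2.1005 bits.
ΔRT = b·(H₀ − H) = 175 × 0.4844 = 84.78 ms.

85 ms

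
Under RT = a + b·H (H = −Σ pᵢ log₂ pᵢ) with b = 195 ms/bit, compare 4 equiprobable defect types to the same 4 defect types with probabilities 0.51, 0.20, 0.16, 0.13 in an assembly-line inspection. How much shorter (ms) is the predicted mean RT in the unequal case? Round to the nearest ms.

46 ms

Equiprobable entropy H₀ = log₂ 4 = 2.0000 bits.
Skewed entropy H = −Σ pᵢ log₂ pᵢ = 1.7655 bits.
ΔRT = b·(H₀ − H) = 195 × 0.2345 = 45.73 ms.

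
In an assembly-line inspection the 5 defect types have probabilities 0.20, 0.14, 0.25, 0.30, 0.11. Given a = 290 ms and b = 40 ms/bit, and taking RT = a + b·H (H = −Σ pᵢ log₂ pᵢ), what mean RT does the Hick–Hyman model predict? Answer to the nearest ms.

H = 0.20·log₂(1/0.20) + 0.14·log₂(1/0.14) + 0.25·log₂(1/0.25) + 0.30·log₂(1/0.30) + 0.11·log₂(1/0.11) = 2.2329 bits.
RT = 290 + 40 × 2.2329 = 379.31 ms.

379 ms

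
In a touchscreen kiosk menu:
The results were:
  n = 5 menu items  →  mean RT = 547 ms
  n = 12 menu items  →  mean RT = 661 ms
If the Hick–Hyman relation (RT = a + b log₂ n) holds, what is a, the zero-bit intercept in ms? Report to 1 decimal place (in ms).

337.4 ms

The slope on a log₂ axis is (661 − 547) / (3.5850 − 2.3219) = 90.259 ms/bit.
a = RT₁ − b·log₂ n₁ = 547 − 90.259 × 2.3219 = 337.426 ms.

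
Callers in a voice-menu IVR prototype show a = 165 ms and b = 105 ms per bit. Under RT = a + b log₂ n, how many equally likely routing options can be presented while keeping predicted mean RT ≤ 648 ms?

Information budget: (648 − 165)/105 = 4.6000 bits, so n ≤ 2^4.6000 = 24.251 → at most 24.

24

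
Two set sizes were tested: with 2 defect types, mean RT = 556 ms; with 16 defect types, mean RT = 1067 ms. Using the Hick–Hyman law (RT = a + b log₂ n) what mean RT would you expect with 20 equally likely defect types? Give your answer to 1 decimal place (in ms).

1121.8 ms

With log₂ n on the abscissa the relation is linear; from the two conditions:
  b = (1067 − 556) / (log₂ 16 − log₂ 2) = 511 / (4 − 1) = 170.333 ms/bit
  a = 556 − 170.333 × 1 = 385.667 ms
Then RT(20) = 385.667 + 170.333 × log₂ 20 = 385.667 + 170.333 × 4.3219 ≈ 1121.835 ms.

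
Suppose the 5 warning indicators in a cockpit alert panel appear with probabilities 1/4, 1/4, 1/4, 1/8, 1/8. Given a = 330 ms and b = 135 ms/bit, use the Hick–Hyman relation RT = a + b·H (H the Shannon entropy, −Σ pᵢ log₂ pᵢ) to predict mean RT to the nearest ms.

Each term −pᵢ log₂ pᵢ: 0.25·2 + 0.25·2 + 0.25·2 + 0.125·3 + 0.125·3; summed, H = 2.250 bits.
Mean RT = a + bH = 330 + 135·2.250 = 633.75 ms.

634 ms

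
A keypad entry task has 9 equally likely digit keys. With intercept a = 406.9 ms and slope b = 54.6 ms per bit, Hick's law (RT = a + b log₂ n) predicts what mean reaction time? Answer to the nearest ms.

log₂(9) = 3.1699 bits, so RT = 406.9 + 54.6 × 3.1699 ≈ 579.978 ms.

580 ms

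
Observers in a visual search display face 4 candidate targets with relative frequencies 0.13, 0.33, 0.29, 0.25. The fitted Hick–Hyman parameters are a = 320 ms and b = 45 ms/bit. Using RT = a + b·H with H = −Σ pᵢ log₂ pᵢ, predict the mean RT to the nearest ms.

407 ms

Entropy contributions −pᵢ log₂ pᵢ: 0.3826, 0.5278, 0.5179, 0.5000; sum H = 1.9284 bits.
RT = a + bH = 320 + 45·1.9284 = 406.78 ms.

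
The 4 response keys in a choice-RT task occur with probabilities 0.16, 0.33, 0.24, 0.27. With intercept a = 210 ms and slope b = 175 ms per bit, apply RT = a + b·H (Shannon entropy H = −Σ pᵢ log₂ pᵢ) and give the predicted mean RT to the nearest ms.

552 ms

H = 0.16·log₂(1/0.16) + 0.33·log₂(1/0.33) + 0.24·log₂(1/0.24) + 0.27·log₂(1/0.27) = 1.9550 bits.
RT = 210 + 175 × 1.9550 = 552.12 ms.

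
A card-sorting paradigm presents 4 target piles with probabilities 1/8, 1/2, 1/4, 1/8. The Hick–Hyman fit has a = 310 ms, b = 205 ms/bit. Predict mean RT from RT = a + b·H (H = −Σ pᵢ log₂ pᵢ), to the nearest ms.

H = −Σ pᵢ log₂ pᵢ = 0.125·3 + 0.5·1 + 0.25·2 + 0.125·3 = 1.750 bits.
RT = 310 + 205 × 1.750 = 668.75 ms.

669 ms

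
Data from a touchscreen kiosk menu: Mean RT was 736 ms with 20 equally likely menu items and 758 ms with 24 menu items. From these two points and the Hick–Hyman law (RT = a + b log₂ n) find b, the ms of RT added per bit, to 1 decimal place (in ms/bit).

83.6 ms/bit

b = (RT₂ − RT₁)/(log₂ n₂ − log₂ n₁) = (758 − 736)/(4.5850 − 4.3219) = 83.639 ms/bit.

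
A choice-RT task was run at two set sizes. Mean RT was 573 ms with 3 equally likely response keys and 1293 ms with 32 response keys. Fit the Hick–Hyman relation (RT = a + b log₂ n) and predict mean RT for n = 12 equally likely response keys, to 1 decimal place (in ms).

994.7 ms

Fit slope and intercept:
  b = (1293 − 573) / (log₂ 32 − log₂ 3) = 720 / (5 − 1.5850) = 210.832 ms/bit
  a = 573 − 210.832 × 1.5850 = 238.839 ms
Then RT(12) = 238.839 + 210.832 × log₂ 12 = 238.839 + 210.832 × 3.5850 ≈ 994.664 ms.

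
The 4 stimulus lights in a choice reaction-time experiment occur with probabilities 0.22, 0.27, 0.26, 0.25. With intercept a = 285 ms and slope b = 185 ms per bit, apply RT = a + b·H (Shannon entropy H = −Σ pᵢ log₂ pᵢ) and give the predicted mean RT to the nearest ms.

654 ms

Entropy contributions −pᵢ log₂ pᵢ: 0.4806, 0.5100, 0.5053, 0.5000; sum H = 1.9959 bits.
RT = a + bH = 285 + 185·1.9959 = 654.24 ms.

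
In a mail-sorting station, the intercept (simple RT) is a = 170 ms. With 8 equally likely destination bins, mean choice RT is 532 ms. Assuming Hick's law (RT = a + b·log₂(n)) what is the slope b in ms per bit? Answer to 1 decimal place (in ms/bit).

log₂(8) = 3 bits.
b = (RT − a)/log₂ n = (532 − 170) / 3 = 120.667 ms/bit.

120.7 ms/bit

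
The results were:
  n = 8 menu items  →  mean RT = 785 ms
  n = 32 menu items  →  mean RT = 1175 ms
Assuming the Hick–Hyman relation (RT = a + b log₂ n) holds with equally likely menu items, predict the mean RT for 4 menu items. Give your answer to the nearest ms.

590 ms

With log₂ n on the abscissa the relation is linear; from the two conditions:
  b = (1175 − 785) / (log₂ 32 − log₂ 8) = 390 / (5 − 3) = 195 ms/bit
  a = 785 − 195 × 3 = 200 ms
Then RT(4) = 200 + 195 × log₂ 4 = 200 + 195 × 2 ≈ 590.000 ms.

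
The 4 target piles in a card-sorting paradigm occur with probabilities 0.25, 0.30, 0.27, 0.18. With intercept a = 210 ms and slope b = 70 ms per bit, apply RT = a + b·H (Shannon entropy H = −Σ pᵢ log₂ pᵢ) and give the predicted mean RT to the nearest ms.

H = 0.25·log₂(1/0.25) + 0.30·log₂(1/0.30) + 0.27·log₂(1/0.27) + 0.18·log₂(1/0.18) = 1.9764 bits.
RT = 210 + 70 × 1.9764 = 348.35 ms.

348 ms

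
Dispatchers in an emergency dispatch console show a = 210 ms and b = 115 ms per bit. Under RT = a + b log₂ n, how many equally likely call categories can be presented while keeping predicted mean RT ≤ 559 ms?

115·log₂ n ≤ 559 − 210 = 349, giving log₂ n ≤ 3.0348 and n ≤ 8.195. The largest whole number is 8.

8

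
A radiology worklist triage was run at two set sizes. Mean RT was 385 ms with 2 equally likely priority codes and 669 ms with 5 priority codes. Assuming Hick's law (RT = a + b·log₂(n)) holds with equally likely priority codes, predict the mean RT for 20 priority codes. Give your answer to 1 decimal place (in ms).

1098.7 ms

With log₂ n on the abscissa the relation is linear; from the two conditions:
  b = (669 − 385) / (log₂ 5 − log₂ 2) = 284 / (2.3219 − 1) = 214.838 ms/bit
  a = 385 − 214.838 × 1 = 170.162 ms
Then RT(20) = 170.162 + 214.838 × log₂ 20 = 170.162 + 214.838 × 4.3219 ≈ 1098.675 ms.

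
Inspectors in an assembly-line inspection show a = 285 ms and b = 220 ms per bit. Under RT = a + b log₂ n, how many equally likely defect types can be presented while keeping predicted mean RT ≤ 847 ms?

5

220·log₂ n ≤ 847 − 285 = 562, giving log₂ n ≤ 2.5545 and n ≤ 5.875. The largest whole number is 5.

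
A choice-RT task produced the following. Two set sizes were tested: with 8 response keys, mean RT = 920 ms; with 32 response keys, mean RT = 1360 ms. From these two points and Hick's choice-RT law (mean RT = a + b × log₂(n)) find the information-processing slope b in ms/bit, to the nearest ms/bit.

The slope on a log₂ axis is (1360 − 920) / (5 − 3) = 220 ms/bit.

220 ms/bit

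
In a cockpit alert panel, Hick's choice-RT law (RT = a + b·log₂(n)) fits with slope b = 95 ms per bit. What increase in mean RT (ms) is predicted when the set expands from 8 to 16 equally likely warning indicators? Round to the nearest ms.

The intercept a cancels: ΔRT = b·(log₂ n₂ − log₂ n₁) = b·log₂(n₂/n₁).
log₂(16) − log₂(8) = log₂(16/8) = log₂(2) = 1.
ΔRT = 95 × 1.0000 = 95.000 ms.

95 ms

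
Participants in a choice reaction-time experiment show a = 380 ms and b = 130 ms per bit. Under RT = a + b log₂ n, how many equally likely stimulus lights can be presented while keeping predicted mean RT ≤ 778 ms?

130·log₂ n ≤ 778 − 380 = 398, giving log₂ n ≤ 3.0615 and n ≤ 8.349. The largest whole number is 8.

8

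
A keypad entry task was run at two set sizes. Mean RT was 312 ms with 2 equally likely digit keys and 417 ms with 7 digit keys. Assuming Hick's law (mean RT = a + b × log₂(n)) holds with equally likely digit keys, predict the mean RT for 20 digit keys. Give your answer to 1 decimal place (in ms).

505.0 ms

RT is linear in log₂ n, so two points fix the line:
  b = (417 − 312) / (log₂ 7 − log₂ 2) = 105 / (2.8074 − 1) = 58.096 ms/bit
  a = 312 − 58.096 × 1 = 253.904 ms
Then RT(20) = 253.904 + 58.096 × log₂ 20 = 253.904 + 58.096 × 4.3219 ≈ 504.991 ms.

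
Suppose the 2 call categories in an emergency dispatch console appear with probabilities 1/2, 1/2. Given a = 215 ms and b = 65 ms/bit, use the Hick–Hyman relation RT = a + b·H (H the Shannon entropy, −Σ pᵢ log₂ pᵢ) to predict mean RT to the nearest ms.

280 ms

H = −Σ pᵢ log₂ pᵢ = 0.5·1 + 0.5·1 = 1.000 bits.
RT = 215 + 65 × 1.000 = 280.00 ms.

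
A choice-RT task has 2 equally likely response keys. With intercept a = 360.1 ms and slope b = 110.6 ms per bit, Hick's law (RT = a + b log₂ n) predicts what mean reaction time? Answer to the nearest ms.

471 ms

log₂(2) = 1 bits, so RT = 360.1 + 110.6 × 1 ≈ 470.700 ms.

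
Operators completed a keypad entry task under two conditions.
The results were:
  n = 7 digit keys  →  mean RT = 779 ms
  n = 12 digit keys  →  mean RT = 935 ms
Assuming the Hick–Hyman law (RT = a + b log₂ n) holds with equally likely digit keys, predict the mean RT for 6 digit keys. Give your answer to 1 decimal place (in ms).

734.4 ms

RT is linear in log₂ n, so two points fix the line:
  b = (935 − 779) / (log₂ 12 − log₂ 7) = 156 / (3.5850 − 2.8074) = 200.615 ms/bit
  a = 779 − 200.615 × 2.8074 = 215.802 ms
Then RT(6) = 215.802 + 200.615 × log₂ 6 = 215.802 + 200.615 × 2.5850 ≈ 734.385 ms.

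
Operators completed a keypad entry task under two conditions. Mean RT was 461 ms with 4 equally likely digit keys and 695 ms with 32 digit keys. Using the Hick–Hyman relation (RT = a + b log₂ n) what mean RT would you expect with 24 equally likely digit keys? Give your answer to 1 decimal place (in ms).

662.6 ms

Solve the two-equation system in a and b:
  b = (695 − 461) / (log₂ 32 − log₂ 4) = 234 / (5 − 2) = 78.000 ms/bit
  a = 461 − 78.000 × 2 = 305.000 ms
Then RT(24) = 305.000 + 78.000 × log₂ 24 = 305.000 + 78.000 × 4.5850 ≈ 662.627 ms.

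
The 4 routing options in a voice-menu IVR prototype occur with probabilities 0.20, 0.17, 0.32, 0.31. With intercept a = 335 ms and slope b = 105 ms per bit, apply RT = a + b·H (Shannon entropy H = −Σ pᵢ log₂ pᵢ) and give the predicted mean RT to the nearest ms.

540 ms

H = 0.20·log₂(1/0.20) + 0.17·log₂(1/0.17) + 0.32·log₂(1/0.32) + 0.31·log₂(1/0.31) = 1.9488 bits.
RT = 335 + 105 × 1.9488 = 539.62 ms.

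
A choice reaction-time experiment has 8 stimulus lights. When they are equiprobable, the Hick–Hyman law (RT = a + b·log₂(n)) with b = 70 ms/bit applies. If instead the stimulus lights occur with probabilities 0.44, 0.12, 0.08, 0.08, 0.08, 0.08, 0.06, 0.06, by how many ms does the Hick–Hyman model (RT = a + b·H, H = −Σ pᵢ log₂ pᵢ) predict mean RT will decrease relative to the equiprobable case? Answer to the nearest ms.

The RT saving is b·ΔH. Equiprobable H₀ = log₂(8) = 3.0000 bits; with the given probabilities H = 2.5413 bits.
b·(H₀ − H) = 70 × (3.0000 − 2.5413) = 32.11 ms.

32 ms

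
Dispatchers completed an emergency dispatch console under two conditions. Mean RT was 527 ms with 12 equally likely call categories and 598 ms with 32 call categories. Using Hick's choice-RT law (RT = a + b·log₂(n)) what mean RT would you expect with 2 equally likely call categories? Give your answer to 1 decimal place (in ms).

RT is linear in log₂ n, so two points fix the line:
  b = (598 − 527) / (log₂ 32 − log₂ 12) = 71 / (5 − 3.5850) = 50.175 ms/bit
  a = 527 − 50.175 × 3.5850 = 347.123 ms
Then RT(2) = 347.123 + 50.175 × log₂ 2 = 347.123 + 50.175 × 1 ≈ 397.299 ms.

397.3 ms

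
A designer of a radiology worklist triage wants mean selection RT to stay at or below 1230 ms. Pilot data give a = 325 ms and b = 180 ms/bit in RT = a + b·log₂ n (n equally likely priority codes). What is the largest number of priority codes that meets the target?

32

Information budget: (1230 − 325)/180 = 5.0278 bits, so n ≤ 2^5.0278 = 32.622 → at most 32.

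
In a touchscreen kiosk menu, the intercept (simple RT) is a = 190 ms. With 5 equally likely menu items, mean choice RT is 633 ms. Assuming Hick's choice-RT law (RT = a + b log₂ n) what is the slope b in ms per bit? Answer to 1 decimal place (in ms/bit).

b = (633 − 190) / log₂(5) = 443 / 2.3219 = 190.790 ms/bit.

190.8 ms/bit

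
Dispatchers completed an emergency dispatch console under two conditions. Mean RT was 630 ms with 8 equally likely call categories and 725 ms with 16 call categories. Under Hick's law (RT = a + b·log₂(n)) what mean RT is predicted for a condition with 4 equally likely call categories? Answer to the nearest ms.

Fit slope and intercept:
  b = (725 − 630) / (log₂ 16 − log₂ 8) = 95 / (4 − 3) = 95 ms/bit
  a = 630 − 95 × 3 = 345 ms
Then RT(4) = 345 + 95 × log₂ 4 = 345 + 95 × 2 ≈ 535.000 ms.

535 ms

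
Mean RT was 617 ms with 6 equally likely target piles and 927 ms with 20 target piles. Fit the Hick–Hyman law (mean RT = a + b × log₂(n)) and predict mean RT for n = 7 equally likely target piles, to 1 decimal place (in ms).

Solve the two-equation system in a and b:
  b = (927 − 617) / (log₂ 20 − log₂ 6) = 310 / (4.3219 − 2.5850) = 178.472 ms/bit
  a = 617 − 178.472 × 2.5850 = 155.656 ms
Then RT(7) = 155.656 + 178.472 × log₂ 7 = 155.656 + 178.472 × 2.8074 ≈ 656.691 ms.

656.7 ms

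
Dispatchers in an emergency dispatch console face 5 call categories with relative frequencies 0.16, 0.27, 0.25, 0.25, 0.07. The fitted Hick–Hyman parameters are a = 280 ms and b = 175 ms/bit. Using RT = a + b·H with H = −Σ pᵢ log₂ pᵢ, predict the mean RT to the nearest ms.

H = 0.16·log₂(1/0.16) + 0.27·log₂(1/0.27) + 0.25·log₂(1/0.25) + 0.25·log₂(1/0.25) + 0.07·log₂(1/0.07) = 2.2016 bits.
RT = 280 + 175 × 2.2016 = 665.28 ms.

665 ms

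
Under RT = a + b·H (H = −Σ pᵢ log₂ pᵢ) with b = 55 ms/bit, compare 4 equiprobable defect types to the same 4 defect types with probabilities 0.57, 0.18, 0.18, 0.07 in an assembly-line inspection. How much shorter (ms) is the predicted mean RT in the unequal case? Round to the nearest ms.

Equiprobable entropy H₀ = log₂ 4 = 2.0000 bits.
Skewed entropy H = −Σ pᵢ log₂ pᵢ = 1.6214 bits.
ΔRT = b·(H₀ − H) = 55 × 0.3786 = 20.82 ms.

21 ms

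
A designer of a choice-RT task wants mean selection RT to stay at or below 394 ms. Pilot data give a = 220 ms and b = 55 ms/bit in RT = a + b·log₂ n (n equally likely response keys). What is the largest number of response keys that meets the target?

8

Information budget: (394 − 220)/55 = 3.1636 bits, so n ≤ 2^3.1636 = 8.961 → at most 8.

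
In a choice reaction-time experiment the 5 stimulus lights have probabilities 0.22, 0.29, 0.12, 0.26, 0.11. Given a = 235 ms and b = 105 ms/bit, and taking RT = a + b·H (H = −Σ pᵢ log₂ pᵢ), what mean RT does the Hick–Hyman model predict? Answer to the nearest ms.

Entropy contributions −pᵢ log₂ pᵢ: 0.4806, 0.5179, 0.3671, 0.5053, 0.3503; sum H = 2.2211 bits.
RT = a + bH = 235 + 105·2.2211 = 468.22 ms.

468 ms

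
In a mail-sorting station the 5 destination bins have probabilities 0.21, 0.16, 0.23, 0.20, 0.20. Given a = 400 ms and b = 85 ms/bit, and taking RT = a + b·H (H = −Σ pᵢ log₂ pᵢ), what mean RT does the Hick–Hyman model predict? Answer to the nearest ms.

597 ms

Entropy contributions −pᵢ log₂ pᵢ: 0.4728, 0.4230, 0.4877, 0.4644, 0.4644; sum H = 2.3123 bits.
RT = a + bH = 400 + 85·2.3123 = 596.54 ms.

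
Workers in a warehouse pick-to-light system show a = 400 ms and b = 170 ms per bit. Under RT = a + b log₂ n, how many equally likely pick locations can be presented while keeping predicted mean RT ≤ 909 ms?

7

Information budget: (909 − 400)/170 = 2.9941 bits, so n ≤ 2^2.9941 = 7.967 → at most 7.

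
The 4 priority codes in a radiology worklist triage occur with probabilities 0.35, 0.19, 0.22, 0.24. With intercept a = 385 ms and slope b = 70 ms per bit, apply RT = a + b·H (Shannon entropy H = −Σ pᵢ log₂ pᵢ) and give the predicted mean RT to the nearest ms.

522 ms

H = 0.35·log₂(1/0.35) + 0.19·log₂(1/0.19) + 0.22·log₂(1/0.22) + 0.24·log₂(1/0.24) = 1.9600 bits.
RT = 385 + 70 × 1.9600 = 522.20 ms.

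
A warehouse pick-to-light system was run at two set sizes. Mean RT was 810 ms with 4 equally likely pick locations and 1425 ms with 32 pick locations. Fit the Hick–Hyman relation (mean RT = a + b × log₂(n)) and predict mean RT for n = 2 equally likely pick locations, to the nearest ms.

With log₂ n on the abscissa the relation is linear; from the two conditions:
  b = (1425 − 810) / (log₂ 32 − log₂ 4) = 615 / (5 − 2) = 205 ms/bit
  a = 810 − 205 × 2 = 400 ms
Then RT(2) = 400 + 205 × log₂ 2 = 400 + 205 × 1 ≈ 605.000 ms.

605 ms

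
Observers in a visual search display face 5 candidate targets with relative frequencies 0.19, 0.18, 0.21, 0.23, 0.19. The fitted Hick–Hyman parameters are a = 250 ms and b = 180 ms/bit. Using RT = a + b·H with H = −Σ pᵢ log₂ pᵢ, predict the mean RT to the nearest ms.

Entropy contributions −pᵢ log₂ pᵢ: 0.4552, 0.4453, 0.4728, 0.4877, 0.4552; sum H = 2.3163 bits.
RT = a + bH = 250 + 180·2.3163 = 666.93 ms.

667 ms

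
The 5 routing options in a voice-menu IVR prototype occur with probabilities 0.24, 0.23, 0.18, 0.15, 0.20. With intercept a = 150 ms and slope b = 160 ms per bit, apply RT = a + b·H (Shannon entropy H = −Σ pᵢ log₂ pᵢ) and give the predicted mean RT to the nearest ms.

Entropy contributions −pᵢ log₂ pᵢ: 0.4941, 0.4877, 0.4453, 0.4105, 0.4644; sum H = 2.3020 bits.
RT = a + bH = 150 + 160·2.3020 = 518.33 ms.

518 ms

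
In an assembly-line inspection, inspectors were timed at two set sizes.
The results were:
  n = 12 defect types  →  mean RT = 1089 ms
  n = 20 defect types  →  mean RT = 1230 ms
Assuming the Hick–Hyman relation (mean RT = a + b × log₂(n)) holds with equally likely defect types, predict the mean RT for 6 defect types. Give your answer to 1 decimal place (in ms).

897.7 ms

Solve the two-equation system in a and b:
  b = (1230 − 1089) / (log₂ 20 − log₂ 12) = 141 / (4.3219 − 3.5850) = 191.325 ms/bit
  a = 1089 − 191.325 × 3.5850 = 403.107 ms
Then RT(6) = 403.107 + 191.325 × log₂ 6 = 403.107 + 191.325 × 2.5850 ≈ 897.675 ms.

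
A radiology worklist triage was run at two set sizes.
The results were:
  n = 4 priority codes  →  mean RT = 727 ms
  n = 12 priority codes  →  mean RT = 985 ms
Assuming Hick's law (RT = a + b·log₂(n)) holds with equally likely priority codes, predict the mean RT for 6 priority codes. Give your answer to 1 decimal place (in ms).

RT is linear in log₂ n, so two points fix the line:
  b = (985 − 727) / (log₂ 12 − log₂ 4) = 258 / (3.5850 − 2) = 162.780 ms/bit
  a = 727 − 162.780 × 2 = 401.440 ms
Then RT(6) = 401.440 + 162.780 × log₂ 6 = 401.440 + 162.780 × 2.5850 ≈ 822.220 ms.

822.2 ms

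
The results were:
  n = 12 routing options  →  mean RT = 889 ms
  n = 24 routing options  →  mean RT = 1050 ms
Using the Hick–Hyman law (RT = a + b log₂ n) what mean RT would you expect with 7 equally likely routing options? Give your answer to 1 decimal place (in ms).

Fit slope and intercept:
  b = (1050 − 889) / (log₂ 24 − log₂ 12) = 161 / (4.5850 − 3.5850) = 161.000 ms/bit
  a = 889 − 161.000 × 3.5850 = 311.821 ms
Then RT(7) = 311.821 + 161.000 × log₂ 7 = 311.821 + 161.000 × 2.8074 ≈ 763.805 ms.

763.8 ms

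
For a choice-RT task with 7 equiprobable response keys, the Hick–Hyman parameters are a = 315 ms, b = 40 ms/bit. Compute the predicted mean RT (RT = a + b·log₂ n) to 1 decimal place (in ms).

427.3 ms

log₂(7) = 2.8074 bits, so RT = 315 + 40 × 2.8074 ≈ 427.294 ms.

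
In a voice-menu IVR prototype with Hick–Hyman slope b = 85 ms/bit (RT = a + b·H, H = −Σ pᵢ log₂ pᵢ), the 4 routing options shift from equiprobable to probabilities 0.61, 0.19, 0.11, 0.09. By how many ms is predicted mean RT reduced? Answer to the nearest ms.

38 ms

The RT saving is b·ΔH. Equiprobable H₀ = log₂(4) = 2.0000 bits; with the given probabilities H = 1.5532 bits.
b·(H₀ − H) = 85 × (2.0000 − 1.5532) = 37.98 ms.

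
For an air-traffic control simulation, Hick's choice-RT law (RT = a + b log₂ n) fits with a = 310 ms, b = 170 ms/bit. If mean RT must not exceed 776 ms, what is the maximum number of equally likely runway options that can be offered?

6

Set 310 + 170·log₂ n ≤ 776 → log₂ n ≤ (776 − 310)/170 = 2.7412.
So n ≤ 2^2.7412 = 6.686; the largest integer n is 6.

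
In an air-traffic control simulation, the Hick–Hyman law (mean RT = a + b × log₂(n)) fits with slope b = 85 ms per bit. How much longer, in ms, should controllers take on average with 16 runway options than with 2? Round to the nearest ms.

255 ms

ΔRT = (a + b log₂ n₂) − (a + b log₂ n₁) = b·(log₂ n₂ − log₂ n₁).
log₂(16) − log₂(2) = log₂(16/2) = log₂(8) = 3.
ΔRT = 85 × 3.0000 = 255.000 ms.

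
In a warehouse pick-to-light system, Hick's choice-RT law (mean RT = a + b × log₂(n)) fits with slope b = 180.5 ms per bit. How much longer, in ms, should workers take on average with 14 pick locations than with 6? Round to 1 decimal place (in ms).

220.6 ms

Only the slope matters, since a is common to both: ΔRT = b·log₂(n₂/n₁).
log₂(14) − log₂(6) = 3.8074 − 2.5850 = 1.2224.
ΔRT = 180.5 × 1.2224 = 220.642 ms.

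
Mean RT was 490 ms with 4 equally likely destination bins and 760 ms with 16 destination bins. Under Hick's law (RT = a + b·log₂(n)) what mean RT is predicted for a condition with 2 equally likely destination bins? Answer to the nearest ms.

355 ms

With log₂ n on the abscissa the relation is linear; from the two conditions:
  b = (760 − 490) / (log₂ 16 − log₂ 4) = 270 / (4 − 2) = 135 ms/bit
  a = 490 − 135 × 2 = 220 ms
Then RT(2) = 220 + 135 × log₂ 2 = 220 + 135 × 1 ≈ 355.000 ms.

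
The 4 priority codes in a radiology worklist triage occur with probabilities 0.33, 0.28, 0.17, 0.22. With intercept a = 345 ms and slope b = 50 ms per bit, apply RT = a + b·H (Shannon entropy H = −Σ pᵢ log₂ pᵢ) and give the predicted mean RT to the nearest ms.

H = 0.33·log₂(1/0.33) + 0.28·log₂(1/0.28) + 0.17·log₂(1/0.17) + 0.22·log₂(1/0.22) = 1.9572 bits.
RT = 345 + 50 × 1.9572 = 442.86 ms.

443 ms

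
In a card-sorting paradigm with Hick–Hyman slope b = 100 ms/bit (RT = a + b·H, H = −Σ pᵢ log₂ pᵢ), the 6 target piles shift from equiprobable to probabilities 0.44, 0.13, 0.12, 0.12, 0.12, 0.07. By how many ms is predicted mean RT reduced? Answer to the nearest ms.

31 ms

The RT saving is b·ΔH. Equiprobable H₀ = log₂(6) = 2.5850 bits; with the given probabilities H = 2.2735 bits.
b·(H₀ − H) = 100 × (2.5850 − 2.2735) = 31.14 ms.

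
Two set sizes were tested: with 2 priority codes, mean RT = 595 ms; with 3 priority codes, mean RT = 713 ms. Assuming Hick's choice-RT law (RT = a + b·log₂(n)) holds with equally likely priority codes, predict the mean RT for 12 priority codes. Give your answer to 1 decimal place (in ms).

1116.4 ms

With log₂ n on the abscissa the relation is linear; from the two conditions:
  b = (713 − 595) / (log₂ 3 − log₂ 2) = 118 / (1.5850 − 1) = 201.722 ms/bit
  a = 595 − 201.722 × 1 = 393.278 ms
Then RT(12) = 393.278 + 201.722 × log₂ 12 = 393.278 + 201.722 × 3.5850 ≈ 1116.445 ms.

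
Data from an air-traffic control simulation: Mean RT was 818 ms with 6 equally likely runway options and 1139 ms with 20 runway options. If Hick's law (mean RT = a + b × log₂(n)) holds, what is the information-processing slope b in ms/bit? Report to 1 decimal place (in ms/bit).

b = (RT₂ − RT₁)/(log₂ n₂ − log₂ n₁) = (1139 − 818)/(4.3219 − 2.5850) = 184.805 ms/bit.

184.8 ms/bit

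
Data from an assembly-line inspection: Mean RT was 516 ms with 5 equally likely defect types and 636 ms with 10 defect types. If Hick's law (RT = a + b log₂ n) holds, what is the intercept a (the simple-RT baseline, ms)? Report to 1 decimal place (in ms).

237.4 ms

Slope: b = (636 − 516) / (log₂ 10 − log₂ 5) = 120/1.0000 = 120.000 ms/bit.
a = RT₁ − b·log₂ n₁ = 516 − 120.000 × 2.3219 = 237.369 ms.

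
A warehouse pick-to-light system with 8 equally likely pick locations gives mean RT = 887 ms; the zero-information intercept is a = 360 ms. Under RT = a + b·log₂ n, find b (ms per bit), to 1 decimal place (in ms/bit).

175.7 ms/bit

b = (887 − 360) / log₂(8) = 527 / 3 = 175.667 ms/bit.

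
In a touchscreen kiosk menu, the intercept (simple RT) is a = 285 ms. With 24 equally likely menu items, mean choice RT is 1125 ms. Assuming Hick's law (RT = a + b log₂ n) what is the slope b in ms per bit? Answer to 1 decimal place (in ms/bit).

log₂(24) = 4.5850 bits.
b = (RT − a)/log₂ n = (1125 − 285) / 4.5850 = 183.208 ms/bit.

183.2 ms/bit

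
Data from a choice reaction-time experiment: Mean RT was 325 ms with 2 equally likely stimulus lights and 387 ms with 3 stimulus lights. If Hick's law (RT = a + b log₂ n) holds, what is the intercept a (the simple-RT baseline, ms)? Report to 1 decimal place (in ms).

The slope on a log₂ axis is (387 − 325) / (1.5850 − 1) = 105.990 ms/bit.
a = RT₁ − b·log₂ n₁ = 325 − 105.990 × 1 = 219.010 ms.

219.0 ms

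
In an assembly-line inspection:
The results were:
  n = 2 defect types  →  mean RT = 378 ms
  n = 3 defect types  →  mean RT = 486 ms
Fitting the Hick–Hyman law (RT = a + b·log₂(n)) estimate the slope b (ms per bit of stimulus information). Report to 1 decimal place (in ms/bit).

184.6 ms/bit

The slope on a log₂ axis is (486 − 378) / (1.5850 − 1) = 184.627 ms/bit.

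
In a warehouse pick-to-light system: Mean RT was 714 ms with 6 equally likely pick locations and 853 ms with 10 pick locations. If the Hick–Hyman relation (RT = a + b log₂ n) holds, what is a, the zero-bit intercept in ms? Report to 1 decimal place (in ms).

226.4 ms

b = (RT₂ − RT₁)/(log₂ n₂ − log₂ n₁) = (853 − 714)/(3.3219 − 2.5850) = 188.611 ms/bit.
a = RT₁ − b·log₂ n₁ = 714 − 188.611 × 2.5850 = 226.447 ms.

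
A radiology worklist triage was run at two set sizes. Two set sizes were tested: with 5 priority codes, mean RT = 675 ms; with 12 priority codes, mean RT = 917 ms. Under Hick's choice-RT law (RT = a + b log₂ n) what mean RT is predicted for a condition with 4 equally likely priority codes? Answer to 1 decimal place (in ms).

Solve the two-equation system in a and b:
  b = (917 − 675) / (log₂ 12 − log₂ 5) = 242 / (3.5850 − 2.3219) = 191.602 ms/bit
  a = 675 − 191.602 × 2.3219 = 230.114 ms
Then RT(4) = 230.114 + 191.602 × log₂ 4 = 230.114 + 191.602 × 2 ≈ 613.318 ms.

613.3 ms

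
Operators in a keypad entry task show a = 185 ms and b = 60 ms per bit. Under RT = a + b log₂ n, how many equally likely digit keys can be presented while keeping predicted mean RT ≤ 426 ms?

Set 185 + 60·log₂ n ≤ 426 → log₂ n ≤ (426 − 185)/60 = 4.0167.
So n ≤ 2^4.0167 = 16.186; the largest integer n is 16.

16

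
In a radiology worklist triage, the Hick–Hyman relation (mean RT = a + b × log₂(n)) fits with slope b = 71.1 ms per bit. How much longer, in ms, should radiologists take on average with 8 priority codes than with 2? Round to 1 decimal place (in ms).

The intercept a cancels: ΔRT = b·(log₂ n₂ − log₂ n₁) = b·log₂(n₂/n₁).
log₂(8) − log₂(2) = log₂(8/2) = log₂(4) = 2.
ΔRT = 71.1 × 2.0000 = 142.200 ms.

142.2 ms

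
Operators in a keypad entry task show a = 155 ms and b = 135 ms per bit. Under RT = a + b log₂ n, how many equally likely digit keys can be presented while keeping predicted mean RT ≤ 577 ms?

8

Information budget: (577 − 155)/135 = 3.1259 bits, so n ≤ 2^3.1259 = 8.730 → at most 8.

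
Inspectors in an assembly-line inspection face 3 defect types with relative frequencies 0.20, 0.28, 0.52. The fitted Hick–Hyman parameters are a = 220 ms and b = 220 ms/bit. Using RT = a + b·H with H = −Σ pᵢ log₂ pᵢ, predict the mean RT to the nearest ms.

H = 0.20·log₂(1/0.20) + 0.28·log₂(1/0.28) + 0.52·log₂(1/0.52) = 1.4692 bits.
RT = 220 + 220 × 1.4692 = 543.22 ms.

543 ms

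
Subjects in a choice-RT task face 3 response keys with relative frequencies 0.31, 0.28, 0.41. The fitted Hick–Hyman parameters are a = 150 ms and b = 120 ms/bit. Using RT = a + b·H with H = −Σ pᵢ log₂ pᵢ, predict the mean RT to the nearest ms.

338 ms

Entropy contributions −pᵢ log₂ pᵢ: 0.5238, 0.5142, 0.5274; sum H = 1.5654 bits.
RT = a + bH = 150 + 120·1.5654 = 337.85 ms.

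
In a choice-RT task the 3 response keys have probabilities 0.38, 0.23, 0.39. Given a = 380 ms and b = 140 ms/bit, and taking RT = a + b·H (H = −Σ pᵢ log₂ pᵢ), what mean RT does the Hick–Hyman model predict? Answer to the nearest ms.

H = 0.38·log₂(1/0.38) + 0.23·log₂(1/0.23) + 0.39·log₂(1/0.39) = 1.5479 bits.
RT = 380 + 140 × 1.5479 = 596.71 ms.

597 ms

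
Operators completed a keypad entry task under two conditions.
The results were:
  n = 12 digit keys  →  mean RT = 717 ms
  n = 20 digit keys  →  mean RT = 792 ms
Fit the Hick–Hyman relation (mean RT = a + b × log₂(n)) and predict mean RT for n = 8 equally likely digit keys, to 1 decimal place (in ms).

RT is linear in log₂ n, so two points fix the line:
  b = (792 − 717) / (log₂ 20 − log₂ 12) = 75 / (4.3219 − 3.5850) = 101.769 ms/bit
  a = 717 − 101.769 × 3.5850 = 352.163 ms
Then RT(8) = 352.163 + 101.769 × log₂ 8 = 352.163 + 101.769 × 3 ≈ 657.469 ms.

657.5 ms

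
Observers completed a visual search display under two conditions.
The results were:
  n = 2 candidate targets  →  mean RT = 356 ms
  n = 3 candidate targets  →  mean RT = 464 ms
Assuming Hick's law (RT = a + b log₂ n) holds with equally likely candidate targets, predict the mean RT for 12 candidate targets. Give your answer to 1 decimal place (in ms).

833.3 ms

Solve the two-equation system in a and b:
  b = (464 − 356) / (log₂ 3 − log₂ 2) = 108 / (1.5850 − 1) = 184.627 ms/bit
  a = 356 − 184.627 × 1 = 171.373 ms
Then RT(12) = 171.373 + 184.627 × log₂ 12 = 171.373 + 184.627 × 3.5850 ≈ 833.254 ms.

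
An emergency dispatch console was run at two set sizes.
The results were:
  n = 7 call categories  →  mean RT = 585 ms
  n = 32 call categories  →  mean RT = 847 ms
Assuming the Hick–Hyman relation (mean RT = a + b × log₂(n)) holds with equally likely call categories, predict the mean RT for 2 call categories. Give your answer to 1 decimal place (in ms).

With log₂ n on the abscissa the relation is linear; from the two conditions:
  b = (847 − 585) / (log₂ 32 − log₂ 7) = 262 / (5 − 2.8074) = 119.490 ms/bit
  a = 585 − 119.490 × 2.8074 = 249.548 ms
Then RT(2) = 249.548 + 119.490 × log₂ 2 = 249.548 + 119.490 × 1 ≈ 369.038 ms.

369.0 ms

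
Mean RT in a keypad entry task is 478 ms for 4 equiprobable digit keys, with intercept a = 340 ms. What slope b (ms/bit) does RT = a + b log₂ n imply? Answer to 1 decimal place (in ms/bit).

log₂(4) = 2 bits.
b = (RT − a)/log₂ n = (478 − 340) / 2 = 69.000 ms/bit.

69.0 ms/bit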